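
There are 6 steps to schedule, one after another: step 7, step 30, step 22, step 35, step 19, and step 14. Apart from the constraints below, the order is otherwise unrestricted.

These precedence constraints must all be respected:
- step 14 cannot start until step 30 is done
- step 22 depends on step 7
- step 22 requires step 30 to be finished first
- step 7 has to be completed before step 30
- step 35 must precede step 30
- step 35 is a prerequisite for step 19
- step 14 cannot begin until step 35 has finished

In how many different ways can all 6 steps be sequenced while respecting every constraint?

18

2 steps have no prerequisites (step 7, step 35), so any of them could come first.
Systematically extending each partial ordering one step at a time and counting, there are 18 complete orderings.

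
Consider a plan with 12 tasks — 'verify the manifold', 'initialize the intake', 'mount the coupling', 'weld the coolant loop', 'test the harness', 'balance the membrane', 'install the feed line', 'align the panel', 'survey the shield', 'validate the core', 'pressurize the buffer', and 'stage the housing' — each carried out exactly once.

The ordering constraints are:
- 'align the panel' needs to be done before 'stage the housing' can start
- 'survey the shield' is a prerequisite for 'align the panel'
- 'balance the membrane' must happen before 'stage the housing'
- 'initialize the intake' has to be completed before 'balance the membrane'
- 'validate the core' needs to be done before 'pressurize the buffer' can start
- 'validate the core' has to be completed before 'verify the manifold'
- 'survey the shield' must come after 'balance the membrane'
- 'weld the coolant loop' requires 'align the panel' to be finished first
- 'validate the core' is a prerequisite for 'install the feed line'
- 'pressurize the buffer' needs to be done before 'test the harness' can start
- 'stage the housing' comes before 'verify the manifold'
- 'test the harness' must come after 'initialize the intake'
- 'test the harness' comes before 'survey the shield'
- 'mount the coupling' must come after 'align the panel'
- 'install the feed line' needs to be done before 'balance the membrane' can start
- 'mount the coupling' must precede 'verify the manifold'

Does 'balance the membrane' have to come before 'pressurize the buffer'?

'balance the membrane' and 'pressurize the buffer' are not related by any chain of constraints.
So 'balance the membrane' can come before 'pressurize the buffer' or after — it is not forced.

No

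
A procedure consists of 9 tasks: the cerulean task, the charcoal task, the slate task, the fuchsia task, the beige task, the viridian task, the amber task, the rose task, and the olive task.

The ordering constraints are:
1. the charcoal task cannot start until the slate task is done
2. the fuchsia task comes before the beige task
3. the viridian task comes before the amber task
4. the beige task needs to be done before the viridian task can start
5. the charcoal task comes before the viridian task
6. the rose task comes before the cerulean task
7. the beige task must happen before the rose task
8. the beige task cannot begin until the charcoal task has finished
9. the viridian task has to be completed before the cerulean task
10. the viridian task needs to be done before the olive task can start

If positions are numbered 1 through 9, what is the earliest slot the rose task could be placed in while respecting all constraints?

5

The tasks that are forced before the rose task, directly or transitively, are the charcoal task, the slate task, the fuchsia task, the beige task. That's 4 tasks.
So at minimum 4 tasks come before the rose task, putting the rose task no earlier than position 5. That position is achievable by scheduling exactly those predecessors first.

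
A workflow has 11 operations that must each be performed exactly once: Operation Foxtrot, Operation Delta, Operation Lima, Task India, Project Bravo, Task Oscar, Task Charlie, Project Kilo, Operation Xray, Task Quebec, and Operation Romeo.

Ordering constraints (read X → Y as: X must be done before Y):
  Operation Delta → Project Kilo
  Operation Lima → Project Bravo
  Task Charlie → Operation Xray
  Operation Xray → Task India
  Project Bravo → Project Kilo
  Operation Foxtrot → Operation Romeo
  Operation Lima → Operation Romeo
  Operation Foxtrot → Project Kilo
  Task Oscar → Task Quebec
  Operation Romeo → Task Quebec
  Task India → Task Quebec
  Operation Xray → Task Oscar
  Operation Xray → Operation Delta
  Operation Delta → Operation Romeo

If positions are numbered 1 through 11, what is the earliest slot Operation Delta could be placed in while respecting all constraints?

The operations that are forced before Operation Delta, directly or transitively, are Task Charlie, Operation Xray. That's 2 operations.
With 2 mandatory predecessors, the earliest Operation Delta can sit is position 2+1 = 3, and placing just those 2 first achieves it.

3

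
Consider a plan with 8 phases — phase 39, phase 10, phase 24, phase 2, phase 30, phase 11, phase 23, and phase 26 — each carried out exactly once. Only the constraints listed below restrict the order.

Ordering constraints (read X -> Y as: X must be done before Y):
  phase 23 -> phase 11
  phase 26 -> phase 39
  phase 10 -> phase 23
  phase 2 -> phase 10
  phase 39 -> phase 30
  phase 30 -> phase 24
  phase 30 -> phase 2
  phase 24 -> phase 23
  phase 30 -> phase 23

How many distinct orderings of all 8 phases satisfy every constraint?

Only phase 26 has no prerequisites, so it must go first.
Enumerating by repeatedly choosing an available phase (one whose prerequisites are all placed) gives 3 distinct complete orderings.

3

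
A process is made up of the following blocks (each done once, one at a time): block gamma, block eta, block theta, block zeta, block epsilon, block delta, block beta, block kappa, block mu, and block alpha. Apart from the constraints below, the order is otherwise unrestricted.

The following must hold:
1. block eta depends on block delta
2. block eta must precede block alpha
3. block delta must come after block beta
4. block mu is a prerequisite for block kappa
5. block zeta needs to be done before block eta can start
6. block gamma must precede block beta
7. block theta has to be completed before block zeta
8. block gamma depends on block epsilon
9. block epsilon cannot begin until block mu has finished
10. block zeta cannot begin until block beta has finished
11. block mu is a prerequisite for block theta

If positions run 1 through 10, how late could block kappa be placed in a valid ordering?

10

Block kappa has no required successors, so nothing stops it from going last (position 10).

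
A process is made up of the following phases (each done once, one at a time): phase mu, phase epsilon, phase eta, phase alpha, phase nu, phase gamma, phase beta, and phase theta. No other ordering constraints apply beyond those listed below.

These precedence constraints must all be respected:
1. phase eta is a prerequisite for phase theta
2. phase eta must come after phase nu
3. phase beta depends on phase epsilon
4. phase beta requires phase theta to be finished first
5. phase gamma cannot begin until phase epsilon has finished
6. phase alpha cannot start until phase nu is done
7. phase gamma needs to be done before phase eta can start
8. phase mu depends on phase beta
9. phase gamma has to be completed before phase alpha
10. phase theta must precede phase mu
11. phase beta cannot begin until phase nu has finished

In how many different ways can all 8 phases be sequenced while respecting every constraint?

The phases with no prerequisites are phase epsilon, phase nu; any of them can be placed first.
Systematically extending each partial ordering one phase at a time and counting, there are 15 complete orderings.

15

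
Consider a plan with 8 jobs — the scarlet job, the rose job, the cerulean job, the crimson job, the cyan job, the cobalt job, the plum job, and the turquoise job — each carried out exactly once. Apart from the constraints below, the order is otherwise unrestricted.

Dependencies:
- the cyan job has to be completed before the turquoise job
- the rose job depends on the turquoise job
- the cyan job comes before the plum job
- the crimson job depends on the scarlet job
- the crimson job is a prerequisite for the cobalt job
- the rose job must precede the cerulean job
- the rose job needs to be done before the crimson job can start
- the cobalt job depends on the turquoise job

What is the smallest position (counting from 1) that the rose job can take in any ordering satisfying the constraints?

3

The jobs that are forced before the rose job, directly or transitively, are the cyan job, the turquoise job. That's 2 jobs.
With 2 mandatory predecessors, the earliest the rose job can sit is position 2+1 = 3, and placing just those 2 first achieves it.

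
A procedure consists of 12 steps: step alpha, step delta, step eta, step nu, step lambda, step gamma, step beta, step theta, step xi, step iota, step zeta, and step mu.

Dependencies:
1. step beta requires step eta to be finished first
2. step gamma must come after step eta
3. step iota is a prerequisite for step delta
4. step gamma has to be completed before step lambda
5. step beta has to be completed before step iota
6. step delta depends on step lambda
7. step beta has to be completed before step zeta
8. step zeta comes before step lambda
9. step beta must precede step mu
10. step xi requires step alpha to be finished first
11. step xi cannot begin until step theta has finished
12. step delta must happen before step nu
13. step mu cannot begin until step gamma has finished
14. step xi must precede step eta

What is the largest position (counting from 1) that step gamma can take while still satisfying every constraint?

8

Every step that must follow step gamma has to come after it. Tracing all chains starting from step gamma, those steps are: step delta, step nu, step lambda, step mu — 4 in total.
With 4 mandatory successors out of 12 steps total, the latest slot for step gamma is 12−4 = 8, and it's reachable by doing all non-successors before step gamma.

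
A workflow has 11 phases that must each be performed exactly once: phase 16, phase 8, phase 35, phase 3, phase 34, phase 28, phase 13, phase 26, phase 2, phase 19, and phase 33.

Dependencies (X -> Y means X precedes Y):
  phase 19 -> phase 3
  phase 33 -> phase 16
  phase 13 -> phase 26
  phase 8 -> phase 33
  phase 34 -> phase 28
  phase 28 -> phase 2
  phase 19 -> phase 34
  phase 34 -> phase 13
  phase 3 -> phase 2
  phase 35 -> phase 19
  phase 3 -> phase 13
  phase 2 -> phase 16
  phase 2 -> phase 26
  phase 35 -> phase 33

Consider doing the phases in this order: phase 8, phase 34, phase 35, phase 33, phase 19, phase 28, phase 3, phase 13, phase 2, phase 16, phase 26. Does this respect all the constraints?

No

Here phase 19 comes after phase 34.
That contradicts the constraint that phase 19 must precede phase 34.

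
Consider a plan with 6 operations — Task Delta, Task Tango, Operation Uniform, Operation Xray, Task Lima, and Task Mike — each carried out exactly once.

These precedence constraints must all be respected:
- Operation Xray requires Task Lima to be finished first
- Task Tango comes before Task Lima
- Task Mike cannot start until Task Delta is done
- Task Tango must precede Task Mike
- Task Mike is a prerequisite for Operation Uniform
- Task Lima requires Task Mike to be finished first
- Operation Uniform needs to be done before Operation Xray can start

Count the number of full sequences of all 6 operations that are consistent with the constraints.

2 operations have no prerequisites (Task Delta, Task Tango), so any of them could come first.
Systematically extending each partial ordering one operation at a time and counting, there are 4 complete orderings.

4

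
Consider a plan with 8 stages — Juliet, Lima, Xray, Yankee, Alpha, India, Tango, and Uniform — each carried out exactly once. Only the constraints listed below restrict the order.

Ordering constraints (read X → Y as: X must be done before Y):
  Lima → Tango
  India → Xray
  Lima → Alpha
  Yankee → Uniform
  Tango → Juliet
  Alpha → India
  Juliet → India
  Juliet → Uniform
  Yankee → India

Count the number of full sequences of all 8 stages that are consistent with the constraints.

49

2 stages have no prerequisites (Lima, Yankee), so any of them could come first.
Counting all ways to extend the partial order to a total order gives 49.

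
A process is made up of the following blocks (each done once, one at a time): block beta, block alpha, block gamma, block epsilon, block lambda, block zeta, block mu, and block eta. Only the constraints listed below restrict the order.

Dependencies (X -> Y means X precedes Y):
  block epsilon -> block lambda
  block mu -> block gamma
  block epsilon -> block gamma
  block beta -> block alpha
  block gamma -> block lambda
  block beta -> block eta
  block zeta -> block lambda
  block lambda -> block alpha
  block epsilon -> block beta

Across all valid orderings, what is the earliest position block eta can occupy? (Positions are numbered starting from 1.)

3

The blocks that are forced before block eta, directly or transitively, are block beta, block epsilon. That's 2 blocks.
So at minimum 2 blocks come before block eta, putting block eta no earlier than position 3. That position is achievable by scheduling exactly those predecessors first.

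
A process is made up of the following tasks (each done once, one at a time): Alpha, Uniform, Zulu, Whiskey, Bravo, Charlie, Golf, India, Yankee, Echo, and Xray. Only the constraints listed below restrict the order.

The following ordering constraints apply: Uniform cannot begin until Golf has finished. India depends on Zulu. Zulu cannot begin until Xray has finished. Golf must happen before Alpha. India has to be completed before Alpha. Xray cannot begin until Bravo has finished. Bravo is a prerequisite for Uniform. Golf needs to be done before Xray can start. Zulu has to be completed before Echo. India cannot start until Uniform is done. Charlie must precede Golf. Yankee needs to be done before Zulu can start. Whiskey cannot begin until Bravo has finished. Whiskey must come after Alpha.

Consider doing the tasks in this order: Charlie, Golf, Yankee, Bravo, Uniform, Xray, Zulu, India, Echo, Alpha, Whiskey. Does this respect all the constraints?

Going through the constraints one by one, each required predecessor appears earlier in the sequence than its dependent — e.g. Golf (position 2) is before Alpha (position 10), as required.

Yes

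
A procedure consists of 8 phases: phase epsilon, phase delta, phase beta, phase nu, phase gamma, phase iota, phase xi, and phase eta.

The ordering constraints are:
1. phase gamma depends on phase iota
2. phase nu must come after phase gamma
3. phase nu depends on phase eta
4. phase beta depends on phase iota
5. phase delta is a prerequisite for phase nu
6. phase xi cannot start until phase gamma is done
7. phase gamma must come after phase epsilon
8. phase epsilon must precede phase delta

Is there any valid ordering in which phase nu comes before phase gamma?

Following phase gamma → phase nu, phase gamma must precede phase nu in every valid ordering.
Hence phase nu can never be scheduled before phase gamma.

No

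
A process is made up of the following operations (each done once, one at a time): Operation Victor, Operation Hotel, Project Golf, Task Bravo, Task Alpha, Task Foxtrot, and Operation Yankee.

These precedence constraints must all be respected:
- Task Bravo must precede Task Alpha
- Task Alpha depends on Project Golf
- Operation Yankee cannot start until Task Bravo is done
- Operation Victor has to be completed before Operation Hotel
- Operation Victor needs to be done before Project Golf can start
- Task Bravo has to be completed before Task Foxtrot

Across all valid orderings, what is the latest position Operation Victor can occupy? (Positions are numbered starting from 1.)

The operations that are forced after Operation Victor, directly or by a chain of constraints, are Operation Hotel, Project Golf, Task Alpha. That's 3 operations.
With 3 mandatory successors out of 7 operations total, the latest slot for Operation Victor is 7−3 = 4, and it's reachable by doing all non-successors before Operation Victor.

4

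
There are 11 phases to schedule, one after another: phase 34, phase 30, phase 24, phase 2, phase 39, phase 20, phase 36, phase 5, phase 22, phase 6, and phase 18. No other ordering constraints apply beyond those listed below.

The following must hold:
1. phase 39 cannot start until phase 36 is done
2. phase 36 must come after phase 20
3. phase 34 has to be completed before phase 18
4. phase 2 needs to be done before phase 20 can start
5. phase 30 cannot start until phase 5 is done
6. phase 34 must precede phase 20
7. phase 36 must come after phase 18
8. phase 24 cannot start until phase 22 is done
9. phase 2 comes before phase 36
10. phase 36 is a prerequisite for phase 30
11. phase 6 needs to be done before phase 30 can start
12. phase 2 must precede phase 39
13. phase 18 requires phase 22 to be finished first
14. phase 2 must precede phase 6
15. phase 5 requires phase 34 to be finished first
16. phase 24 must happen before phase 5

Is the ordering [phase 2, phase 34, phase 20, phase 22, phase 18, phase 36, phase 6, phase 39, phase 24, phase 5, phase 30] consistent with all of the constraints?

Checking each listed constraint against this order: for instance, phase 34 is in position 2 and phase 5 in position 10, so that constraint holds — and the remaining constraints check out the same way.

Yes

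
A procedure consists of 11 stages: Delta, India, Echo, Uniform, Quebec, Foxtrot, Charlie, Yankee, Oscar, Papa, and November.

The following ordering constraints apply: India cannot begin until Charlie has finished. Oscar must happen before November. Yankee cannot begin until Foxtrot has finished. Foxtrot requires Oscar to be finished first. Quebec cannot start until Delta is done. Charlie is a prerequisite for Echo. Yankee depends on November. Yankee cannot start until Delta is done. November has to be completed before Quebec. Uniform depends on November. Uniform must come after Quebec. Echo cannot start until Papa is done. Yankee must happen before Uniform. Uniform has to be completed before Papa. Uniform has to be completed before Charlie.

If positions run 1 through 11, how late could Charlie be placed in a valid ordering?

9

The stages that are forced after Charlie, directly or by a chain of constraints, are India, Echo. That's 2 stages.
With 2 mandatory successors out of 11 stages total, the latest slot for Charlie is 11−2 = 9, and it's reachable by doing all non-successors before Charlie.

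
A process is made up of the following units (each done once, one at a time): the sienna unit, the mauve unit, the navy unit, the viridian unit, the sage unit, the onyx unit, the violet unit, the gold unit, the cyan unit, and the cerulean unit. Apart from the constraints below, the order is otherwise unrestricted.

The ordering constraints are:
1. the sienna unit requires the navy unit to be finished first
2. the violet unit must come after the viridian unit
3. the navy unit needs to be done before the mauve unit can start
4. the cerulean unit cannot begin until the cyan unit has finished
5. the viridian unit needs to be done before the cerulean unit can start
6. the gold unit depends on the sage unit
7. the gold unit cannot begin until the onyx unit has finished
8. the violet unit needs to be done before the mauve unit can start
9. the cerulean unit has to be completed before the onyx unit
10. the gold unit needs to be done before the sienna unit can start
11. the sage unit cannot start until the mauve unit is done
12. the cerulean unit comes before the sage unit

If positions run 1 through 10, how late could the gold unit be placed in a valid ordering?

The only unit forced after the gold unit (directly or by a chain) is the sienna unit.
So at least 1 unit follows the gold unit, putting the gold unit no later than position 9. That position is achievable by scheduling everything else first.

9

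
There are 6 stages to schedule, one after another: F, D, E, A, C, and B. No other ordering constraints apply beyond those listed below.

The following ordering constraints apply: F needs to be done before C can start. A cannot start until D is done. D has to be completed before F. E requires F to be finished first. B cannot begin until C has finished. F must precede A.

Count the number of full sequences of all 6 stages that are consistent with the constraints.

D is the only stage with nothing required before it, so every ordering starts there.
Enumerating by repeatedly choosing an available stage (one whose prerequisites are all placed) gives 12 distinct complete orderings.

12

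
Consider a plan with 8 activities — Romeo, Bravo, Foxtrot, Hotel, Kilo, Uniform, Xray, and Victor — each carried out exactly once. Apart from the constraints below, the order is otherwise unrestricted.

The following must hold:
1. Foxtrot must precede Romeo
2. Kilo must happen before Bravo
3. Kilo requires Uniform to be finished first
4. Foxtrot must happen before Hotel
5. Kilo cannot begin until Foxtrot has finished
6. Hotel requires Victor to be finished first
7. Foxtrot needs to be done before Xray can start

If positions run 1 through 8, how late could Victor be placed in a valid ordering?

Following the constraints forward from Victor, its only required successor is Hotel.
With 1 mandatory successor out of 8 activities total, the latest slot for Victor is 8−1 = 7, and it's reachable by doing all non-successors before Victor.

7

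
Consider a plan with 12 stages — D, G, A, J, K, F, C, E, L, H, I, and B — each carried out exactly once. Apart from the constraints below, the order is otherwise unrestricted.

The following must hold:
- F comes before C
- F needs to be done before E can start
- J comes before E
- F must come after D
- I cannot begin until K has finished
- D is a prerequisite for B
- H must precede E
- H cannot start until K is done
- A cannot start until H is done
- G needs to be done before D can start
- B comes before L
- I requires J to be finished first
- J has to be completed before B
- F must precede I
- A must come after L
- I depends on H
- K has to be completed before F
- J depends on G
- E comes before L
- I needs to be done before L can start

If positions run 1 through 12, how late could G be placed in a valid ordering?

3

Following every chain forward from G, the stages that must come later are D, A, J, F, C, E, L, I, B — 9 of them.
With 9 mandatory successors out of 12 stages total, the latest slot for G is 12−9 = 3, and it's reachable by doing all non-successors before G.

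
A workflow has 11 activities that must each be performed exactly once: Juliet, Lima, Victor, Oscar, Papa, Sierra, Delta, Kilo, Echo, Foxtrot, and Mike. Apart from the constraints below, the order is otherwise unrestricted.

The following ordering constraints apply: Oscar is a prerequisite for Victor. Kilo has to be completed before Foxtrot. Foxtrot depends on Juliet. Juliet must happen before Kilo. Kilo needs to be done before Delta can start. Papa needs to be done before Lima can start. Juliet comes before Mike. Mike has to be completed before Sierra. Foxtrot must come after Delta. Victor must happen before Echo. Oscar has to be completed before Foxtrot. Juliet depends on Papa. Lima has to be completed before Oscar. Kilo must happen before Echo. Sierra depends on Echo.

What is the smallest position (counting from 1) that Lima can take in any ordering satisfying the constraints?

2

The only activity forced before Lima (directly or transitively) is Papa.
So at minimum 1 activity comes before Lima, putting Lima no earlier than position 2. That position is achievable by scheduling exactly that predecessor first.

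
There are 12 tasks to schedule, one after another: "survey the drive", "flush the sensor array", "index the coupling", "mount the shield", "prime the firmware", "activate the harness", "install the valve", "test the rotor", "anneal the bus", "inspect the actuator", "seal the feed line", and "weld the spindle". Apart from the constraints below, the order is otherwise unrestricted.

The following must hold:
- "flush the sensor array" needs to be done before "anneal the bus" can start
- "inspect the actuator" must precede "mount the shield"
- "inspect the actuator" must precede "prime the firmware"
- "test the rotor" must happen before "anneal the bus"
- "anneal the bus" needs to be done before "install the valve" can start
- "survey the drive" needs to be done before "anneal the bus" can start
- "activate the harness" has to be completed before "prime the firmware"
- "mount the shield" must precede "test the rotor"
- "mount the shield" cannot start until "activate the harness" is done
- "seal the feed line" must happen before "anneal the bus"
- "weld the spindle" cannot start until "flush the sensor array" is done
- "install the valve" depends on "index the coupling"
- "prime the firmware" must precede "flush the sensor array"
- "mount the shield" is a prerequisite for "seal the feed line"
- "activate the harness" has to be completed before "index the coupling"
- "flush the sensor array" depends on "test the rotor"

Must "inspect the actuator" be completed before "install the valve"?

There is a constraint chain "inspect the actuator" → "mount the shield" → "seal the feed line" → "anneal the bus" → "install the valve".
That forces "inspect the actuator" before "install the valve" in every valid schedule.

Yes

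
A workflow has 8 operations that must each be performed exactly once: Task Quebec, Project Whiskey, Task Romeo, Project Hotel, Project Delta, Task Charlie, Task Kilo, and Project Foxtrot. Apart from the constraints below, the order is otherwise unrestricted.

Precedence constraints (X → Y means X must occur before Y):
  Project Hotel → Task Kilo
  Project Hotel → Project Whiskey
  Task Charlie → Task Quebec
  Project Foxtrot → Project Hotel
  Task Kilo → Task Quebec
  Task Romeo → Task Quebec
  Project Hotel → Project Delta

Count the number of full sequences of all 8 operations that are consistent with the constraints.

412

3 operations have no prerequisites (Task Romeo, Task Charlie, Project Foxtrot), so any of them could come first.
Systematically extending each partial ordering one operation at a time and counting, there are 412 complete orderings.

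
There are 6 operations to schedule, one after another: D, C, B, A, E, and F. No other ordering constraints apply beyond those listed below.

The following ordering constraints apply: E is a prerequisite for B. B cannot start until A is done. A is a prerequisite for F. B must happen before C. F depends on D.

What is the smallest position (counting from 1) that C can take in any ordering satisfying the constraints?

Every operation that must precede C has to come before it. Tracing all chains that end at C, those operations are: B, A, E — 3 in total.
So at minimum 3 operations come before C, putting C no earlier than position 4. That position is achievable by scheduling exactly those predecessors first.

4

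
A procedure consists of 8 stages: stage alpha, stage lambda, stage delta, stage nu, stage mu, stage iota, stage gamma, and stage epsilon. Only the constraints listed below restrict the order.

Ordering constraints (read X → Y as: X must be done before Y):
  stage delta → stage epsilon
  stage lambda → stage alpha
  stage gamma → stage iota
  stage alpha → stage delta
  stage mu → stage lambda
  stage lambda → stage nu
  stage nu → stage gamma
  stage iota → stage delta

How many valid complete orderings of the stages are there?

4

Stage mu is the only stage with nothing required before it, so every ordering starts there.
Counting all ways to extend the partial order to a total order gives 4.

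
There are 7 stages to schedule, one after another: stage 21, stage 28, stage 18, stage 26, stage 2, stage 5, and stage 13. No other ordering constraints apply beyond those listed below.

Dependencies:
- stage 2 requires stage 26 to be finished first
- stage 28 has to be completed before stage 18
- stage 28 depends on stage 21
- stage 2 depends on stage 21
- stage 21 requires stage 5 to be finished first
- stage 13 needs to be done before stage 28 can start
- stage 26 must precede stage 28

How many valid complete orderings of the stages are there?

39

The stages with no prerequisites are stage 26, stage 5, stage 13; any of them can be placed first.
Counting all ways to extend the partial order to a total order gives 39.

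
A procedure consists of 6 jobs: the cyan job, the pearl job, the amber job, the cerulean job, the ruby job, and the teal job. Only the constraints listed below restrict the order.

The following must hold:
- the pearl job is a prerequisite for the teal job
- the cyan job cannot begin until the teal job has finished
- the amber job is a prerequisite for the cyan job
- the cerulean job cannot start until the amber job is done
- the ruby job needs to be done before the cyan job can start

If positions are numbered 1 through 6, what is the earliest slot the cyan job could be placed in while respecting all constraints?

5

Working backwards through the constraints from the cyan job, its full set of required predecessors is the pearl job, the amber job, the ruby job, the teal job — 4 of them.
So at minimum 4 jobs come before the cyan job, putting the cyan job no earlier than position 5. That position is achievable by scheduling exactly those predecessors first.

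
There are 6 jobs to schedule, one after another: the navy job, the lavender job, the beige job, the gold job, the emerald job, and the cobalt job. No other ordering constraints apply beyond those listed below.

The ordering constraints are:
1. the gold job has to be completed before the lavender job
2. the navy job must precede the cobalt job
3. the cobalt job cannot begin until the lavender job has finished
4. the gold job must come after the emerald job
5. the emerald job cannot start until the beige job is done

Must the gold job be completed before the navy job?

No

Nothing in the constraints links the gold job and the navy job; they are unordered relative to each other.
There exist valid orderings with the navy job before the gold job, so the gold job is not required to come first.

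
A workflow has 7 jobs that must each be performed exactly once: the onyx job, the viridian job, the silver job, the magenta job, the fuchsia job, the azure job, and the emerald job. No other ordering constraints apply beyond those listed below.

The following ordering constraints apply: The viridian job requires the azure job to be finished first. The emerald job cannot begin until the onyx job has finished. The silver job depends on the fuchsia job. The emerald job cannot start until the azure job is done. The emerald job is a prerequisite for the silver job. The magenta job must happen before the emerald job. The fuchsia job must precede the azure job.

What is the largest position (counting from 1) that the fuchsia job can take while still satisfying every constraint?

The jobs that are forced after the fuchsia job, directly or by a chain of constraints, are the viridian job, the silver job, the azure job, the emerald job. That's 4 jobs.
With 4 mandatory successors out of 7 jobs total, the latest slot for the fuchsia job is 7−4 = 3, and it's reachable by doing all non-successors before the fuchsia job.

3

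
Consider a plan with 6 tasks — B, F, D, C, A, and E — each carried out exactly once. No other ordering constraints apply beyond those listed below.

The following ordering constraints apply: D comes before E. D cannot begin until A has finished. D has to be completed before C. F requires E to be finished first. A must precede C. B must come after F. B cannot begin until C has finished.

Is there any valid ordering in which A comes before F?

Every valid ordering already has A before F (the constraints require it), so in particular at least one does.

Yes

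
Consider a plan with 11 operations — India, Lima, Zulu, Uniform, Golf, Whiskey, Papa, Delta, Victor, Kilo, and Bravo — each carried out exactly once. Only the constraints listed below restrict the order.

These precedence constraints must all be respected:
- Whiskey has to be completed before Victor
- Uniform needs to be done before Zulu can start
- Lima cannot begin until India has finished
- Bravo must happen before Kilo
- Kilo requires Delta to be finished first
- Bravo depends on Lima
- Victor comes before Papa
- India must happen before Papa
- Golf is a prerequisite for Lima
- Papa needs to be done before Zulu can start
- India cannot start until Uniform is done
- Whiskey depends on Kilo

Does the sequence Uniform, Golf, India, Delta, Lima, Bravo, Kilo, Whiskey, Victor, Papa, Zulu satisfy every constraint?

Yes

Going through the constraints one by one, each required predecessor appears earlier in the sequence than its dependent — e.g. Uniform (position 1) is before Zulu (position 11), as required.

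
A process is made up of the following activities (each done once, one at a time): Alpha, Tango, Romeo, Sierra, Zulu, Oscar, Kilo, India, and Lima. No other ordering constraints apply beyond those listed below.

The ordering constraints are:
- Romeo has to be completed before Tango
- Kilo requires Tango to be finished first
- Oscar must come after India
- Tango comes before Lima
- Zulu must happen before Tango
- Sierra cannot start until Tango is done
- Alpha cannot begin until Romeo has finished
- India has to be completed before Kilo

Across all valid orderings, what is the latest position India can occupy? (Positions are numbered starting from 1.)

7

Every activity that must follow India has to come after it. Tracing all chains starting from India, those activities are: Oscar, Kilo — 2 in total.
So at least 2 activities follow India, putting India no later than position 7. That position is achievable by scheduling everything else first.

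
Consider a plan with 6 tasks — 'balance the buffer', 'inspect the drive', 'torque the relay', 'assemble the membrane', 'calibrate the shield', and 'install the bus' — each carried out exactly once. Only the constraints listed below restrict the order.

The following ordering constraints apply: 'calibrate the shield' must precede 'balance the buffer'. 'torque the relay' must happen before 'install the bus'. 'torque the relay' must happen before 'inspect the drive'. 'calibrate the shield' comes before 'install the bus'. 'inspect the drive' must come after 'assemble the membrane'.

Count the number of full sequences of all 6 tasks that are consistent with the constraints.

61

The tasks with no prerequisites are 'torque the relay', 'assemble the membrane', 'calibrate the shield'; any of them can be placed first.
Systematically extending each partial ordering one task at a time and counting, there are 61 complete orderings.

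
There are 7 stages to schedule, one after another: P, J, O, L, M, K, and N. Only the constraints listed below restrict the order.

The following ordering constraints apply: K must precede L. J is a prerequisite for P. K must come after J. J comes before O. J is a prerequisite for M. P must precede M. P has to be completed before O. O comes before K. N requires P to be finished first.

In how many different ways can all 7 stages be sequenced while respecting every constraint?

20

Only J has no prerequisites, so it must go first.
Systematically extending each partial ordering one stage at a time and counting, there are 20 complete orderings.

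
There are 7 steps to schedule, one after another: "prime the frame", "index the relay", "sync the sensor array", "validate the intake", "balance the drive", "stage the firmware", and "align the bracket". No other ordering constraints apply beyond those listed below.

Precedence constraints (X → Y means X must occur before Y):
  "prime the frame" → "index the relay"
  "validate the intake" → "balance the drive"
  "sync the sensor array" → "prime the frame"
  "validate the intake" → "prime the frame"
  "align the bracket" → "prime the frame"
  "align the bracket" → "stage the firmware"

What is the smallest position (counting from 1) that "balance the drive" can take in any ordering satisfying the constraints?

2

Working backwards through the constraints from "balance the drive", its only required predecessor is "validate the intake".
With 1 mandatory predecessor, the earliest "balance the drive" can sit is position 1+1 = 2, and placing just that one first achieves it.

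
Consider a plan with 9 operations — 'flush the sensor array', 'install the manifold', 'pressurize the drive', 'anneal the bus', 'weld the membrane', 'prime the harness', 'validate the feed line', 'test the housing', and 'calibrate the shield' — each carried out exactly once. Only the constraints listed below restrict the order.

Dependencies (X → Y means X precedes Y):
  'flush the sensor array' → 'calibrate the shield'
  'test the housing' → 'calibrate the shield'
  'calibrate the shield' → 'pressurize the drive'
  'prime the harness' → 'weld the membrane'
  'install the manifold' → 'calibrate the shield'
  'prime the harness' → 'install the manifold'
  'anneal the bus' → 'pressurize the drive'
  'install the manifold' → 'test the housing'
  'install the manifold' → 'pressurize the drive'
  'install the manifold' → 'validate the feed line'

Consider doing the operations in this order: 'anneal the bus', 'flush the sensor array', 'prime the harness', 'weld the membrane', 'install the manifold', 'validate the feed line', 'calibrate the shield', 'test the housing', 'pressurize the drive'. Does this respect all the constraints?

No

Here 'test the housing' comes after 'calibrate the shield'.
Since 'test the housing' is required before 'calibrate the shield', the ordering is invalid.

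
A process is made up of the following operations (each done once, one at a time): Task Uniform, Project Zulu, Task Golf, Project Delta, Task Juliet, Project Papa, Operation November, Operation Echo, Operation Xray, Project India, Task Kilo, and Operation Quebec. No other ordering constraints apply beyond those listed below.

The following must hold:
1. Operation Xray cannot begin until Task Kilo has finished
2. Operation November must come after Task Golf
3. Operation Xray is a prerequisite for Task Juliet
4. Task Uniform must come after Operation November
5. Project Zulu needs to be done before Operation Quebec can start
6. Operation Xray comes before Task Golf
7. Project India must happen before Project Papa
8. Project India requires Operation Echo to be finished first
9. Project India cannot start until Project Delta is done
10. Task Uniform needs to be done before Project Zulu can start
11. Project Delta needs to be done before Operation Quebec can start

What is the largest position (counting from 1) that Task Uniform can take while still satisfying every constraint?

Every operation that must follow Task Uniform has to come after it. Tracing all chains starting from Task Uniform, those operations are: Project Zulu, Operation Quebec — 2 in total.
So at least 2 operations follow Task Uniform, putting Task Uniform no later than position 10. That position is achievable by scheduling everything else first.

10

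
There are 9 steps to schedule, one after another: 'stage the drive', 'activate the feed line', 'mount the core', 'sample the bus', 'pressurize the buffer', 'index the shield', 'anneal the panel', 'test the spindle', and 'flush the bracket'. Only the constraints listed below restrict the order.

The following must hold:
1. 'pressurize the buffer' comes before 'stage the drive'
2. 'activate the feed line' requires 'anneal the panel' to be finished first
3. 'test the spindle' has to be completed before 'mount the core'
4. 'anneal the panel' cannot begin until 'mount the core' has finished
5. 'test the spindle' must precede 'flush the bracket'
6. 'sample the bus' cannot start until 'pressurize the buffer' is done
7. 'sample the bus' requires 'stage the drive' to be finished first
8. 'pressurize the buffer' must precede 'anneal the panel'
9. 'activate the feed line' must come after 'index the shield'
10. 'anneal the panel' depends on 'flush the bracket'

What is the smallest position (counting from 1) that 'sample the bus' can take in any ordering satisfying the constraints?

3

Working backwards through the constraints from 'sample the bus', its full set of required predecessors is 'stage the drive', 'pressurize the buffer' — 2 of them.
With 2 mandatory predecessors, the earliest 'sample the bus' can sit is position 2+1 = 3, and placing just those 2 first achieves it.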